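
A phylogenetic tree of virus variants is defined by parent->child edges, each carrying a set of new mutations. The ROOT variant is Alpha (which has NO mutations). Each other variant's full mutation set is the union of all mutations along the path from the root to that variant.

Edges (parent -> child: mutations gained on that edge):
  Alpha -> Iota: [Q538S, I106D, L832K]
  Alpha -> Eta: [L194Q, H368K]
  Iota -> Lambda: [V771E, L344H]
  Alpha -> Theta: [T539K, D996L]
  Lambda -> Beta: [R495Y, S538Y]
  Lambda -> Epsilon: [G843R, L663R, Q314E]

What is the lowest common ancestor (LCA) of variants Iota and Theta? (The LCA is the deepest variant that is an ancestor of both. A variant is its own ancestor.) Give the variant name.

Path from root to Iota: Alpha -> Iota
  ancestors of Iota: {Alpha, Iota}
Path from root to Theta: Alpha -> Theta
  ancestors of Theta: {Alpha, Theta}
Common ancestors: {Alpha}
Walk up from Theta: Theta (not in ancestors of Iota), Alpha (in ancestors of Iota)
Deepest common ancestor (LCA) = Alpha

Answer: Alpha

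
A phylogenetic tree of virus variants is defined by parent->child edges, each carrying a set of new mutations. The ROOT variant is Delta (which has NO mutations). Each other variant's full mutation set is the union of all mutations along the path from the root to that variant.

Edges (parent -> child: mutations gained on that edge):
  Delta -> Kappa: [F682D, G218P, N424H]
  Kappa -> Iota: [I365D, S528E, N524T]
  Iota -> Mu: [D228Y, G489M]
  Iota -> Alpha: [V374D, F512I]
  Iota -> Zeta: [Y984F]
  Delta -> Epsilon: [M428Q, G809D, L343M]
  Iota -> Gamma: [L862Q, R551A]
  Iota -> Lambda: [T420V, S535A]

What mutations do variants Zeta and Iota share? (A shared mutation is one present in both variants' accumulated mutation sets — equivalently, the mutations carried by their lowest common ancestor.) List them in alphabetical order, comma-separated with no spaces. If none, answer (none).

Accumulating mutations along path to Zeta:
  At Delta: gained [] -> total []
  At Kappa: gained ['F682D', 'G218P', 'N424H'] -> total ['F682D', 'G218P', 'N424H']
  At Iota: gained ['I365D', 'S528E', 'N524T'] -> total ['F682D', 'G218P', 'I365D', 'N424H', 'N524T', 'S528E']
  At Zeta: gained ['Y984F'] -> total ['F682D', 'G218P', 'I365D', 'N424H', 'N524T', 'S528E', 'Y984F']
Mutations(Zeta) = ['F682D', 'G218P', 'I365D', 'N424H', 'N524T', 'S528E', 'Y984F']
Accumulating mutations along path to Iota:
  At Delta: gained [] -> total []
  At Kappa: gained ['F682D', 'G218P', 'N424H'] -> total ['F682D', 'G218P', 'N424H']
  At Iota: gained ['I365D', 'S528E', 'N524T'] -> total ['F682D', 'G218P', 'I365D', 'N424H', 'N524T', 'S528E']
Mutations(Iota) = ['F682D', 'G218P', 'I365D', 'N424H', 'N524T', 'S528E']
Intersection: ['F682D', 'G218P', 'I365D', 'N424H', 'N524T', 'S528E', 'Y984F'] ∩ ['F682D', 'G218P', 'I365D', 'N424H', 'N524T', 'S528E'] = ['F682D', 'G218P', 'I365D', 'N424H', 'N524T', 'S528E']

Answer: F682D,G218P,I365D,N424H,N524T,S528E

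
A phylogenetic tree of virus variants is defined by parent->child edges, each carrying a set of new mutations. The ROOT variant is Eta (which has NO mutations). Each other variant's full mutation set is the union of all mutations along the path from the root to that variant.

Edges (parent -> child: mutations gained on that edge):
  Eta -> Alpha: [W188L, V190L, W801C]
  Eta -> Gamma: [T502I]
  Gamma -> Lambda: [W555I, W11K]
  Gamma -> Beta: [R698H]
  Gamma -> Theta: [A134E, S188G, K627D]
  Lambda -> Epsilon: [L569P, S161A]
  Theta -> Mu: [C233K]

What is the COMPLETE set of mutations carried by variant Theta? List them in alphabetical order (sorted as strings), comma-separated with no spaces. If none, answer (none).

At Eta: gained [] -> total []
At Gamma: gained ['T502I'] -> total ['T502I']
At Theta: gained ['A134E', 'S188G', 'K627D'] -> total ['A134E', 'K627D', 'S188G', 'T502I']

Answer: A134E,K627D,S188G,T502I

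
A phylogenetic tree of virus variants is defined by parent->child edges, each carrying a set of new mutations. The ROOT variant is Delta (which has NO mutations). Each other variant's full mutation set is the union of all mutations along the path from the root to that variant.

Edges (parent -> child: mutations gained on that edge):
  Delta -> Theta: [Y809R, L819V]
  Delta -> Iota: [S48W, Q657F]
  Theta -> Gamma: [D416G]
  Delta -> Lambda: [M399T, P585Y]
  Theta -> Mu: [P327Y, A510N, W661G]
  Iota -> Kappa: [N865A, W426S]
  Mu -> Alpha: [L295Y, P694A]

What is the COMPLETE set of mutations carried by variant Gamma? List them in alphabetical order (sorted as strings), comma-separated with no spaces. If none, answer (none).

At Delta: gained [] -> total []
At Theta: gained ['Y809R', 'L819V'] -> total ['L819V', 'Y809R']
At Gamma: gained ['D416G'] -> total ['D416G', 'L819V', 'Y809R']

Answer: D416G,L819V,Y809R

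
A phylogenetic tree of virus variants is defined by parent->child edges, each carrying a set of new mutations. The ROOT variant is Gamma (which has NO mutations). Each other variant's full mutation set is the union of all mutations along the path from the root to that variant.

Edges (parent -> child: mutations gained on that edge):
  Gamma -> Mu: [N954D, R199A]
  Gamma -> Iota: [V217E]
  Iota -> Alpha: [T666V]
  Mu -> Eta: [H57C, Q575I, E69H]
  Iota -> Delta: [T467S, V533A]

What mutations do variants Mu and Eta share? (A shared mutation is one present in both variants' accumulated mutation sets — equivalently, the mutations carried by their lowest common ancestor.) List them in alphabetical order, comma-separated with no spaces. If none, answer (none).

Accumulating mutations along path to Mu:
  At Gamma: gained [] -> total []
  At Mu: gained ['N954D', 'R199A'] -> total ['N954D', 'R199A']
Mutations(Mu) = ['N954D', 'R199A']
Accumulating mutations along path to Eta:
  At Gamma: gained [] -> total []
  At Mu: gained ['N954D', 'R199A'] -> total ['N954D', 'R199A']
  At Eta: gained ['H57C', 'Q575I', 'E69H'] -> total ['E69H', 'H57C', 'N954D', 'Q575I', 'R199A']
Mutations(Eta) = ['E69H', 'H57C', 'N954D', 'Q575I', 'R199A']
Intersection: ['N954D', 'R199A'] ∩ ['E69H', 'H57C', 'N954D', 'Q575I', 'R199A'] = ['N954D', 'R199A']

Answer: N954D,R199A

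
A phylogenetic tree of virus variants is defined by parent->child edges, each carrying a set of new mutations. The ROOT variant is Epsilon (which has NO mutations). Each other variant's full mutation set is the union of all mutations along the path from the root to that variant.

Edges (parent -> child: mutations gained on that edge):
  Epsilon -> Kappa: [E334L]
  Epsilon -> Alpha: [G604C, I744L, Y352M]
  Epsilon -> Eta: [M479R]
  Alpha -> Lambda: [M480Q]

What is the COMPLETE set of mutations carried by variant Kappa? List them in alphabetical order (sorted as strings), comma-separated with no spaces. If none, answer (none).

At Epsilon: gained [] -> total []
At Kappa: gained ['E334L'] -> total ['E334L']

Answer: E334L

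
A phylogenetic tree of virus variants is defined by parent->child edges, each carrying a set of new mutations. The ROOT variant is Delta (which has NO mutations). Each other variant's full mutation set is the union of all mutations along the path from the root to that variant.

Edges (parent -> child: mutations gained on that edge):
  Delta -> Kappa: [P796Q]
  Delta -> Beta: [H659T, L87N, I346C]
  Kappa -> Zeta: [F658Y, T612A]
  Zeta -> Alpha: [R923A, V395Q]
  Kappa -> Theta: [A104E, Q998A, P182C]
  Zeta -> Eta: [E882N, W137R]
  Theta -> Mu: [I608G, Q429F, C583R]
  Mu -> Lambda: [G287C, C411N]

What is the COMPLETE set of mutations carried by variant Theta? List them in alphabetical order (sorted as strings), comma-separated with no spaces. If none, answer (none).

At Delta: gained [] -> total []
At Kappa: gained ['P796Q'] -> total ['P796Q']
At Theta: gained ['A104E', 'Q998A', 'P182C'] -> total ['A104E', 'P182C', 'P796Q', 'Q998A']

Answer: A104E,P182C,P796Q,Q998A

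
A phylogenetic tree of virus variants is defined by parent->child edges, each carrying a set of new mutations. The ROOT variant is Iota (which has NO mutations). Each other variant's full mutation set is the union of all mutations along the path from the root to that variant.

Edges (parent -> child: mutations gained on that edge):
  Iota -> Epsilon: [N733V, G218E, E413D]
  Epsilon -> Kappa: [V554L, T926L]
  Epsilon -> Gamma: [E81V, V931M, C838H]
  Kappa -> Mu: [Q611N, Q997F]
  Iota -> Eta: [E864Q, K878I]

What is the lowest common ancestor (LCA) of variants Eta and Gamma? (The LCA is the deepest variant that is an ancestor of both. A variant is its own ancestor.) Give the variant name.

Path from root to Eta: Iota -> Eta
  ancestors of Eta: {Iota, Eta}
Path from root to Gamma: Iota -> Epsilon -> Gamma
  ancestors of Gamma: {Iota, Epsilon, Gamma}
Common ancestors: {Iota}
Walk up from Gamma: Gamma (not in ancestors of Eta), Epsilon (not in ancestors of Eta), Iota (in ancestors of Eta)
Deepest common ancestor (LCA) = Iota

Answer: Iota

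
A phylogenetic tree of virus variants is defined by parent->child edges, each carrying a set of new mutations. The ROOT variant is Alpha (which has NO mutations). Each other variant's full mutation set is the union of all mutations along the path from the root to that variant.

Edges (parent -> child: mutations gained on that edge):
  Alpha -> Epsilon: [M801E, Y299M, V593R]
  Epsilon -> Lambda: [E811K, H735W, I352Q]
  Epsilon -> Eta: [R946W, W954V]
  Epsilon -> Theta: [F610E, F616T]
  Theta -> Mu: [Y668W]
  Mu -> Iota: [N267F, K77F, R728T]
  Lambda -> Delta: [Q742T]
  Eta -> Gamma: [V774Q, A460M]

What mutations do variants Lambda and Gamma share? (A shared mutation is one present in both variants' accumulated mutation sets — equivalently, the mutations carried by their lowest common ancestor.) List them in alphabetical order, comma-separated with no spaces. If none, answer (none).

Accumulating mutations along path to Lambda:
  At Alpha: gained [] -> total []
  At Epsilon: gained ['M801E', 'Y299M', 'V593R'] -> total ['M801E', 'V593R', 'Y299M']
  At Lambda: gained ['E811K', 'H735W', 'I352Q'] -> total ['E811K', 'H735W', 'I352Q', 'M801E', 'V593R', 'Y299M']
Mutations(Lambda) = ['E811K', 'H735W', 'I352Q', 'M801E', 'V593R', 'Y299M']
Accumulating mutations along path to Gamma:
  At Alpha: gained [] -> total []
  At Epsilon: gained ['M801E', 'Y299M', 'V593R'] -> total ['M801E', 'V593R', 'Y299M']
  At Eta: gained ['R946W', 'W954V'] -> total ['M801E', 'R946W', 'V593R', 'W954V', 'Y299M']
  At Gamma: gained ['V774Q', 'A460M'] -> total ['A460M', 'M801E', 'R946W', 'V593R', 'V774Q', 'W954V', 'Y299M']
Mutations(Gamma) = ['A460M', 'M801E', 'R946W', 'V593R', 'V774Q', 'W954V', 'Y299M']
Intersection: ['E811K', 'H735W', 'I352Q', 'M801E', 'V593R', 'Y299M'] ∩ ['A460M', 'M801E', 'R946W', 'V593R', 'V774Q', 'W954V', 'Y299M'] = ['M801E', 'V593R', 'Y299M']

Answer: M801E,V593R,Y299M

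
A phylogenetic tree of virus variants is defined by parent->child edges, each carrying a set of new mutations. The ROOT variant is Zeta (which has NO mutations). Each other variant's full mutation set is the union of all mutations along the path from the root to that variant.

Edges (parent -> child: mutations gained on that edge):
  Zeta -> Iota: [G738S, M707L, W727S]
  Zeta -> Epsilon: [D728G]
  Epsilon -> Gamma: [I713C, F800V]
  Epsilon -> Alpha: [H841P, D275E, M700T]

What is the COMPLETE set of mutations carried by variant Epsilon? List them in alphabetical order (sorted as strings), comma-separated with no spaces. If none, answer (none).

At Zeta: gained [] -> total []
At Epsilon: gained ['D728G'] -> total ['D728G']

Answer: D728G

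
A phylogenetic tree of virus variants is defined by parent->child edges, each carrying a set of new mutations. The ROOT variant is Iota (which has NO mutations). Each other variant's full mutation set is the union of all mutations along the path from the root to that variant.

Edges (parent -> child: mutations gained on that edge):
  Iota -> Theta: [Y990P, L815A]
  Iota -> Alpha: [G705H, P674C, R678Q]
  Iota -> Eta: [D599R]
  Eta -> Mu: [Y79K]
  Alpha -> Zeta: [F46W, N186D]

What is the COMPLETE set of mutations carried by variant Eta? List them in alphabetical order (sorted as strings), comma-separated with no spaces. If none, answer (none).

At Iota: gained [] -> total []
At Eta: gained ['D599R'] -> total ['D599R']

Answer: D599R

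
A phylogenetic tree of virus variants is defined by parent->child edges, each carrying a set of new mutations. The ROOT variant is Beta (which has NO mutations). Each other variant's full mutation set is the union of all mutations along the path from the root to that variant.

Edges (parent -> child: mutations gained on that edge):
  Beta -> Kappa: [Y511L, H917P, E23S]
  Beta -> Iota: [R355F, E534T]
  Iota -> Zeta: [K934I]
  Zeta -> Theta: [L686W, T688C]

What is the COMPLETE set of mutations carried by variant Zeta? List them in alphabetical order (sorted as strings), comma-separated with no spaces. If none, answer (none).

Answer: E534T,K934I,R355F

Derivation:
At Beta: gained [] -> total []
At Iota: gained ['R355F', 'E534T'] -> total ['E534T', 'R355F']
At Zeta: gained ['K934I'] -> total ['E534T', 'K934I', 'R355F']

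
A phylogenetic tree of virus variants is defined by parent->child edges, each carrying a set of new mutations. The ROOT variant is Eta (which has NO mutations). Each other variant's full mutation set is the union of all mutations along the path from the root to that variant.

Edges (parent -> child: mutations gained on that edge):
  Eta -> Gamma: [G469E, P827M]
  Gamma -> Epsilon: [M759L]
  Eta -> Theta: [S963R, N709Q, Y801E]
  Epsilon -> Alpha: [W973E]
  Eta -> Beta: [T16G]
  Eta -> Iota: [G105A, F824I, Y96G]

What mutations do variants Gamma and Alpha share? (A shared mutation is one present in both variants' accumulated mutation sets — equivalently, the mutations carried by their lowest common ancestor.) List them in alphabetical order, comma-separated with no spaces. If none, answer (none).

Answer: G469E,P827M

Derivation:
Accumulating mutations along path to Gamma:
  At Eta: gained [] -> total []
  At Gamma: gained ['G469E', 'P827M'] -> total ['G469E', 'P827M']
Mutations(Gamma) = ['G469E', 'P827M']
Accumulating mutations along path to Alpha:
  At Eta: gained [] -> total []
  At Gamma: gained ['G469E', 'P827M'] -> total ['G469E', 'P827M']
  At Epsilon: gained ['M759L'] -> total ['G469E', 'M759L', 'P827M']
  At Alpha: gained ['W973E'] -> total ['G469E', 'M759L', 'P827M', 'W973E']
Mutations(Alpha) = ['G469E', 'M759L', 'P827M', 'W973E']
Intersection: ['G469E', 'P827M'] ∩ ['G469E', 'M759L', 'P827M', 'W973E'] = ['G469E', 'P827M']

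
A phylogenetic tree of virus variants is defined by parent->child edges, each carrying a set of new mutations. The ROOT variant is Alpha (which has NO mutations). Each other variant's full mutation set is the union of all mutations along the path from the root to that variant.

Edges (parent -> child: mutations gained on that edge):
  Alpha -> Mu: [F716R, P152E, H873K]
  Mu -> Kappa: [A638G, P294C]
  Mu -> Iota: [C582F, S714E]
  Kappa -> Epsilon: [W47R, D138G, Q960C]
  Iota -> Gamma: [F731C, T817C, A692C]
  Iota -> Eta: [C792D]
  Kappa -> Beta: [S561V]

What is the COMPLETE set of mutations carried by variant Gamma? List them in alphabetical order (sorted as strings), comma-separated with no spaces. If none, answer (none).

Answer: A692C,C582F,F716R,F731C,H873K,P152E,S714E,T817C

Derivation:
At Alpha: gained [] -> total []
At Mu: gained ['F716R', 'P152E', 'H873K'] -> total ['F716R', 'H873K', 'P152E']
At Iota: gained ['C582F', 'S714E'] -> total ['C582F', 'F716R', 'H873K', 'P152E', 'S714E']
At Gamma: gained ['F731C', 'T817C', 'A692C'] -> total ['A692C', 'C582F', 'F716R', 'F731C', 'H873K', 'P152E', 'S714E', 'T817C']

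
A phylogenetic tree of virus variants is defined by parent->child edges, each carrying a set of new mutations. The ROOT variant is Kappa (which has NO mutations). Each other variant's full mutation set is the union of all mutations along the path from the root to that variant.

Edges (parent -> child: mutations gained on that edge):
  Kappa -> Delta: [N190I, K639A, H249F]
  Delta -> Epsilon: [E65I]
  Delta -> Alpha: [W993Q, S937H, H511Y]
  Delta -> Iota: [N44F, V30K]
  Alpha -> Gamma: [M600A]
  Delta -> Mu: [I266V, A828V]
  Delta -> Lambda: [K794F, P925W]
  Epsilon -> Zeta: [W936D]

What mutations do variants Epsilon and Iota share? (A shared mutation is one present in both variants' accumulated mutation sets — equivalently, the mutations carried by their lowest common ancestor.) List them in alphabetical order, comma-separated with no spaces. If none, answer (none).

Answer: H249F,K639A,N190I

Derivation:
Accumulating mutations along path to Epsilon:
  At Kappa: gained [] -> total []
  At Delta: gained ['N190I', 'K639A', 'H249F'] -> total ['H249F', 'K639A', 'N190I']
  At Epsilon: gained ['E65I'] -> total ['E65I', 'H249F', 'K639A', 'N190I']
Mutations(Epsilon) = ['E65I', 'H249F', 'K639A', 'N190I']
Accumulating mutations along path to Iota:
  At Kappa: gained [] -> total []
  At Delta: gained ['N190I', 'K639A', 'H249F'] -> total ['H249F', 'K639A', 'N190I']
  At Iota: gained ['N44F', 'V30K'] -> total ['H249F', 'K639A', 'N190I', 'N44F', 'V30K']
Mutations(Iota) = ['H249F', 'K639A', 'N190I', 'N44F', 'V30K']
Intersection: ['E65I', 'H249F', 'K639A', 'N190I'] ∩ ['H249F', 'K639A', 'N190I', 'N44F', 'V30K'] = ['H249F', 'K639A', 'N190I']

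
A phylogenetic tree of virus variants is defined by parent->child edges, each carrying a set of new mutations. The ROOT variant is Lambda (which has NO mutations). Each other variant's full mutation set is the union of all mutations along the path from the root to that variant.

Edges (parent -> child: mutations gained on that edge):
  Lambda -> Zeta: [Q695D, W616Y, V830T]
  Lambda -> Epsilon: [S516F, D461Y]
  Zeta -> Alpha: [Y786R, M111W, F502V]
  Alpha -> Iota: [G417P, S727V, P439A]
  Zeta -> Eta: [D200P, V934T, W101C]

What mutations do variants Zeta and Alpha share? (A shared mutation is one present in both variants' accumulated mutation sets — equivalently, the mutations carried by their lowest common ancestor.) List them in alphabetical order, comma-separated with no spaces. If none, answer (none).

Accumulating mutations along path to Zeta:
  At Lambda: gained [] -> total []
  At Zeta: gained ['Q695D', 'W616Y', 'V830T'] -> total ['Q695D', 'V830T', 'W616Y']
Mutations(Zeta) = ['Q695D', 'V830T', 'W616Y']
Accumulating mutations along path to Alpha:
  At Lambda: gained [] -> total []
  At Zeta: gained ['Q695D', 'W616Y', 'V830T'] -> total ['Q695D', 'V830T', 'W616Y']
  At Alpha: gained ['Y786R', 'M111W', 'F502V'] -> total ['F502V', 'M111W', 'Q695D', 'V830T', 'W616Y', 'Y786R']
Mutations(Alpha) = ['F502V', 'M111W', 'Q695D', 'V830T', 'W616Y', 'Y786R']
Intersection: ['Q695D', 'V830T', 'W616Y'] ∩ ['F502V', 'M111W', 'Q695D', 'V830T', 'W616Y', 'Y786R'] = ['Q695D', 'V830T', 'W616Y']

Answer: Q695D,V830T,W616Y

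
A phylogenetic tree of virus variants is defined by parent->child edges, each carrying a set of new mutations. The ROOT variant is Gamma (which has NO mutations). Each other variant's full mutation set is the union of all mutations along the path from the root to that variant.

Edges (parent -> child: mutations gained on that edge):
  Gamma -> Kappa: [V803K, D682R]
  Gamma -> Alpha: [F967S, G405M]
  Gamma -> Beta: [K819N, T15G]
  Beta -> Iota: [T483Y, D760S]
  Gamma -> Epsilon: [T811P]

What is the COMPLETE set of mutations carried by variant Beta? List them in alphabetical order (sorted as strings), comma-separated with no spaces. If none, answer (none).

At Gamma: gained [] -> total []
At Beta: gained ['K819N', 'T15G'] -> total ['K819N', 'T15G']

Answer: K819N,T15G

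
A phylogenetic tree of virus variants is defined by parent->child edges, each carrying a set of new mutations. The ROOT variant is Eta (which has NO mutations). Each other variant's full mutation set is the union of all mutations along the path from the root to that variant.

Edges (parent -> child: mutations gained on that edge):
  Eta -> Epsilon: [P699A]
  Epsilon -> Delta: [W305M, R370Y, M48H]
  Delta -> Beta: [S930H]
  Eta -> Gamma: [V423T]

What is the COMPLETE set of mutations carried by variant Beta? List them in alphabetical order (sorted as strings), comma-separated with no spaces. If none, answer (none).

Answer: M48H,P699A,R370Y,S930H,W305M

Derivation:
At Eta: gained [] -> total []
At Epsilon: gained ['P699A'] -> total ['P699A']
At Delta: gained ['W305M', 'R370Y', 'M48H'] -> total ['M48H', 'P699A', 'R370Y', 'W305M']
At Beta: gained ['S930H'] -> total ['M48H', 'P699A', 'R370Y', 'S930H', 'W305M']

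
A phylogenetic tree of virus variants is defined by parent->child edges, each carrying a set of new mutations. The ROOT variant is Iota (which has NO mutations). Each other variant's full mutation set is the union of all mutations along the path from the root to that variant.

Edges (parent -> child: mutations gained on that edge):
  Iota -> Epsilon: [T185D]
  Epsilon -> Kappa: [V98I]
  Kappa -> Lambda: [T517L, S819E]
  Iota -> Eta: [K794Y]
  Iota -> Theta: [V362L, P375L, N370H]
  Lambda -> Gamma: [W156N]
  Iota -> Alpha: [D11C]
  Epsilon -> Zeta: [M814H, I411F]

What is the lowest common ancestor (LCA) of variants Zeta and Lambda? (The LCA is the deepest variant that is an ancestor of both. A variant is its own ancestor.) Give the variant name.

Answer: Epsilon

Derivation:
Path from root to Zeta: Iota -> Epsilon -> Zeta
  ancestors of Zeta: {Iota, Epsilon, Zeta}
Path from root to Lambda: Iota -> Epsilon -> Kappa -> Lambda
  ancestors of Lambda: {Iota, Epsilon, Kappa, Lambda}
Common ancestors: {Iota, Epsilon}
Walk up from Lambda: Lambda (not in ancestors of Zeta), Kappa (not in ancestors of Zeta), Epsilon (in ancestors of Zeta), Iota (in ancestors of Zeta)
Deepest common ancestor (LCA) = Epsilon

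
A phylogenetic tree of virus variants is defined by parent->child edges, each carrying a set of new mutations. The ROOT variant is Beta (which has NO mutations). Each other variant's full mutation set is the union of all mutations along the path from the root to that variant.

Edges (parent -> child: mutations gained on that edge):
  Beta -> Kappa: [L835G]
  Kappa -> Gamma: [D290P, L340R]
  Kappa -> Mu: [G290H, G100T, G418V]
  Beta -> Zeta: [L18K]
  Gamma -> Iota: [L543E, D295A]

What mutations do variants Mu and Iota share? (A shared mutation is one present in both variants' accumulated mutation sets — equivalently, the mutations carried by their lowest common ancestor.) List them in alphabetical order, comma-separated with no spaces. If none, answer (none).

Accumulating mutations along path to Mu:
  At Beta: gained [] -> total []
  At Kappa: gained ['L835G'] -> total ['L835G']
  At Mu: gained ['G290H', 'G100T', 'G418V'] -> total ['G100T', 'G290H', 'G418V', 'L835G']
Mutations(Mu) = ['G100T', 'G290H', 'G418V', 'L835G']
Accumulating mutations along path to Iota:
  At Beta: gained [] -> total []
  At Kappa: gained ['L835G'] -> total ['L835G']
  At Gamma: gained ['D290P', 'L340R'] -> total ['D290P', 'L340R', 'L835G']
  At Iota: gained ['L543E', 'D295A'] -> total ['D290P', 'D295A', 'L340R', 'L543E', 'L835G']
Mutations(Iota) = ['D290P', 'D295A', 'L340R', 'L543E', 'L835G']
Intersection: ['G100T', 'G290H', 'G418V', 'L835G'] ∩ ['D290P', 'D295A', 'L340R', 'L543E', 'L835G'] = ['L835G']

Answer: L835G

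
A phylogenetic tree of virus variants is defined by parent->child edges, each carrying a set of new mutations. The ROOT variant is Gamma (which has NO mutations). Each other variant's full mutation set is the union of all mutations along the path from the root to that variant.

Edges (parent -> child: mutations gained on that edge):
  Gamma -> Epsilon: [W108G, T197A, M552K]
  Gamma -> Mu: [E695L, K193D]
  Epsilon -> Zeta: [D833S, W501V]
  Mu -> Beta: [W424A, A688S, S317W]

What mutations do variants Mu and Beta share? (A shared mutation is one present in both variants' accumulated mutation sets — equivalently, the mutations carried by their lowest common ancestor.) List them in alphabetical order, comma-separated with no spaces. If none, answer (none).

Accumulating mutations along path to Mu:
  At Gamma: gained [] -> total []
  At Mu: gained ['E695L', 'K193D'] -> total ['E695L', 'K193D']
Mutations(Mu) = ['E695L', 'K193D']
Accumulating mutations along path to Beta:
  At Gamma: gained [] -> total []
  At Mu: gained ['E695L', 'K193D'] -> total ['E695L', 'K193D']
  At Beta: gained ['W424A', 'A688S', 'S317W'] -> total ['A688S', 'E695L', 'K193D', 'S317W', 'W424A']
Mutations(Beta) = ['A688S', 'E695L', 'K193D', 'S317W', 'W424A']
Intersection: ['E695L', 'K193D'] ∩ ['A688S', 'E695L', 'K193D', 'S317W', 'W424A'] = ['E695L', 'K193D']

Answer: E695L,K193D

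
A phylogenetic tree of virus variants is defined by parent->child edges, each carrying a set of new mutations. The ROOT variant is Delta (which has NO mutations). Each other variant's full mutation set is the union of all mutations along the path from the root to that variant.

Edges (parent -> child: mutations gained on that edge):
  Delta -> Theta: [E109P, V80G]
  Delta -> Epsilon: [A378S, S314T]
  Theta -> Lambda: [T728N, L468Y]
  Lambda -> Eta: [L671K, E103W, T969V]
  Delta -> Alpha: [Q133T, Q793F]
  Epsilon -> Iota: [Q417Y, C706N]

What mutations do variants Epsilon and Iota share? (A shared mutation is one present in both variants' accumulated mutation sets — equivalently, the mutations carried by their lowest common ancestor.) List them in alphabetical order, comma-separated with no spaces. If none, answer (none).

Accumulating mutations along path to Epsilon:
  At Delta: gained [] -> total []
  At Epsilon: gained ['A378S', 'S314T'] -> total ['A378S', 'S314T']
Mutations(Epsilon) = ['A378S', 'S314T']
Accumulating mutations along path to Iota:
  At Delta: gained [] -> total []
  At Epsilon: gained ['A378S', 'S314T'] -> total ['A378S', 'S314T']
  At Iota: gained ['Q417Y', 'C706N'] -> total ['A378S', 'C706N', 'Q417Y', 'S314T']
Mutations(Iota) = ['A378S', 'C706N', 'Q417Y', 'S314T']
Intersection: ['A378S', 'S314T'] ∩ ['A378S', 'C706N', 'Q417Y', 'S314T'] = ['A378S', 'S314T']

Answer: A378S,S314T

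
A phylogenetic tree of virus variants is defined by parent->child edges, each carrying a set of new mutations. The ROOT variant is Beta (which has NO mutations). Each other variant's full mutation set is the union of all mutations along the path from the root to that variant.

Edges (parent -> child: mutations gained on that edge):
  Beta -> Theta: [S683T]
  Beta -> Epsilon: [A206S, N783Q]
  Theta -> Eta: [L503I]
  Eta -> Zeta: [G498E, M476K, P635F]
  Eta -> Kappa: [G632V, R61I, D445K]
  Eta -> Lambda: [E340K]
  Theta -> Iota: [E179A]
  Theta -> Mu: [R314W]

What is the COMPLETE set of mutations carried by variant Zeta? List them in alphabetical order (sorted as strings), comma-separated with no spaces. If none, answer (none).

At Beta: gained [] -> total []
At Theta: gained ['S683T'] -> total ['S683T']
At Eta: gained ['L503I'] -> total ['L503I', 'S683T']
At Zeta: gained ['G498E', 'M476K', 'P635F'] -> total ['G498E', 'L503I', 'M476K', 'P635F', 'S683T']

Answer: G498E,L503I,M476K,P635F,S683T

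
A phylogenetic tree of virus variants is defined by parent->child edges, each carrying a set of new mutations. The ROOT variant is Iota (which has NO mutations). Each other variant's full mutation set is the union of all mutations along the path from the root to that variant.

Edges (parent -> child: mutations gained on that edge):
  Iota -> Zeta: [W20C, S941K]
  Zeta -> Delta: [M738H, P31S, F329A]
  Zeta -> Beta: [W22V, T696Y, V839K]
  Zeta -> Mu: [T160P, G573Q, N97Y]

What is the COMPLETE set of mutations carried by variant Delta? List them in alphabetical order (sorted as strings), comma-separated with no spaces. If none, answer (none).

Answer: F329A,M738H,P31S,S941K,W20C

Derivation:
At Iota: gained [] -> total []
At Zeta: gained ['W20C', 'S941K'] -> total ['S941K', 'W20C']
At Delta: gained ['M738H', 'P31S', 'F329A'] -> total ['F329A', 'M738H', 'P31S', 'S941K', 'W20C']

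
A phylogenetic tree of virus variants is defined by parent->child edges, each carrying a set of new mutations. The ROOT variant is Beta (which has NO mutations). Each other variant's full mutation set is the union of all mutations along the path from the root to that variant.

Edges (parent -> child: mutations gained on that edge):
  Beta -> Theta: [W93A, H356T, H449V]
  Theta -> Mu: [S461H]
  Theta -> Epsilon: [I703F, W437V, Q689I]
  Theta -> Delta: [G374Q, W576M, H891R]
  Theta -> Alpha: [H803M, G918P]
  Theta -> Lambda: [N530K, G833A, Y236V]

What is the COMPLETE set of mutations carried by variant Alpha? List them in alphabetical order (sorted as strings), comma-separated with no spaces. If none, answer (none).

At Beta: gained [] -> total []
At Theta: gained ['W93A', 'H356T', 'H449V'] -> total ['H356T', 'H449V', 'W93A']
At Alpha: gained ['H803M', 'G918P'] -> total ['G918P', 'H356T', 'H449V', 'H803M', 'W93A']

Answer: G918P,H356T,H449V,H803M,W93A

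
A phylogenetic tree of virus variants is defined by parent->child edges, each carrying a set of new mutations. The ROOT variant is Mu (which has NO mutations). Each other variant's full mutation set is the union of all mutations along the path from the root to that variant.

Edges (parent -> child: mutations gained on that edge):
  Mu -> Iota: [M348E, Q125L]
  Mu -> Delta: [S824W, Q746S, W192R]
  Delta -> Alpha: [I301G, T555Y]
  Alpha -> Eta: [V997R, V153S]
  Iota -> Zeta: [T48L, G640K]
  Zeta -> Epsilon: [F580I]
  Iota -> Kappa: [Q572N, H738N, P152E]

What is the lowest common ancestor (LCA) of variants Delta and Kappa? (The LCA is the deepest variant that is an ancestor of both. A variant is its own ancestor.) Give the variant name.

Answer: Mu

Derivation:
Path from root to Delta: Mu -> Delta
  ancestors of Delta: {Mu, Delta}
Path from root to Kappa: Mu -> Iota -> Kappa
  ancestors of Kappa: {Mu, Iota, Kappa}
Common ancestors: {Mu}
Walk up from Kappa: Kappa (not in ancestors of Delta), Iota (not in ancestors of Delta), Mu (in ancestors of Delta)
Deepest common ancestor (LCA) = Mu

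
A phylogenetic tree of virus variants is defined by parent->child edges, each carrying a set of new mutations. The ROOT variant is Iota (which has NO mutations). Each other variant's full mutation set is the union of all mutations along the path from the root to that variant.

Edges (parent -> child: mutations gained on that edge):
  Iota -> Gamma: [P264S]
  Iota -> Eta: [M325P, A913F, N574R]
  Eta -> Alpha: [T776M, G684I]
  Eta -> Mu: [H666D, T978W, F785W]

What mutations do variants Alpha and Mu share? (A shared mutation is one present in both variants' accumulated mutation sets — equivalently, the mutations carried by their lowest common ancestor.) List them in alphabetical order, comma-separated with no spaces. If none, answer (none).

Accumulating mutations along path to Alpha:
  At Iota: gained [] -> total []
  At Eta: gained ['M325P', 'A913F', 'N574R'] -> total ['A913F', 'M325P', 'N574R']
  At Alpha: gained ['T776M', 'G684I'] -> total ['A913F', 'G684I', 'M325P', 'N574R', 'T776M']
Mutations(Alpha) = ['A913F', 'G684I', 'M325P', 'N574R', 'T776M']
Accumulating mutations along path to Mu:
  At Iota: gained [] -> total []
  At Eta: gained ['M325P', 'A913F', 'N574R'] -> total ['A913F', 'M325P', 'N574R']
  At Mu: gained ['H666D', 'T978W', 'F785W'] -> total ['A913F', 'F785W', 'H666D', 'M325P', 'N574R', 'T978W']
Mutations(Mu) = ['A913F', 'F785W', 'H666D', 'M325P', 'N574R', 'T978W']
Intersection: ['A913F', 'G684I', 'M325P', 'N574R', 'T776M'] ∩ ['A913F', 'F785W', 'H666D', 'M325P', 'N574R', 'T978W'] = ['A913F', 'M325P', 'N574R']

Answer: A913F,M325P,N574R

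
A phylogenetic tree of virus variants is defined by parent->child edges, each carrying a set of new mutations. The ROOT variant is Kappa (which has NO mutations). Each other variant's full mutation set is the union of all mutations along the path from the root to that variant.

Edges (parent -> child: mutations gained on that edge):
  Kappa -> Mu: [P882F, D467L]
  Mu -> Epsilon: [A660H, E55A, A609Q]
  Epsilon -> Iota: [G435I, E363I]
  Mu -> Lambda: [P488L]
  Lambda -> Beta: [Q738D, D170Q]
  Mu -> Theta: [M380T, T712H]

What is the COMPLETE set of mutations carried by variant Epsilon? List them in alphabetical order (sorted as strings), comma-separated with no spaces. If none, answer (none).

Answer: A609Q,A660H,D467L,E55A,P882F

Derivation:
At Kappa: gained [] -> total []
At Mu: gained ['P882F', 'D467L'] -> total ['D467L', 'P882F']
At Epsilon: gained ['A660H', 'E55A', 'A609Q'] -> total ['A609Q', 'A660H', 'D467L', 'E55A', 'P882F']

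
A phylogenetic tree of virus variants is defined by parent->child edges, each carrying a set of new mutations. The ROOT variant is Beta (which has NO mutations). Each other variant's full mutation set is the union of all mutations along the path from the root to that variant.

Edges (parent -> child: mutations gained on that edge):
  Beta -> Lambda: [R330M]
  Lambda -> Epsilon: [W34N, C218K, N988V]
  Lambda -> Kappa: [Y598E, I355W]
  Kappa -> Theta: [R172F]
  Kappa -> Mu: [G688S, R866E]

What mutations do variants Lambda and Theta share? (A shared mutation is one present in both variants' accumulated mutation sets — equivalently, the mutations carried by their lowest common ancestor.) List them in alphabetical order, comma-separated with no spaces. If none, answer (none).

Accumulating mutations along path to Lambda:
  At Beta: gained [] -> total []
  At Lambda: gained ['R330M'] -> total ['R330M']
Mutations(Lambda) = ['R330M']
Accumulating mutations along path to Theta:
  At Beta: gained [] -> total []
  At Lambda: gained ['R330M'] -> total ['R330M']
  At Kappa: gained ['Y598E', 'I355W'] -> total ['I355W', 'R330M', 'Y598E']
  At Theta: gained ['R172F'] -> total ['I355W', 'R172F', 'R330M', 'Y598E']
Mutations(Theta) = ['I355W', 'R172F', 'R330M', 'Y598E']
Intersection: ['R330M'] ∩ ['I355W', 'R172F', 'R330M', 'Y598E'] = ['R330M']

Answer: R330M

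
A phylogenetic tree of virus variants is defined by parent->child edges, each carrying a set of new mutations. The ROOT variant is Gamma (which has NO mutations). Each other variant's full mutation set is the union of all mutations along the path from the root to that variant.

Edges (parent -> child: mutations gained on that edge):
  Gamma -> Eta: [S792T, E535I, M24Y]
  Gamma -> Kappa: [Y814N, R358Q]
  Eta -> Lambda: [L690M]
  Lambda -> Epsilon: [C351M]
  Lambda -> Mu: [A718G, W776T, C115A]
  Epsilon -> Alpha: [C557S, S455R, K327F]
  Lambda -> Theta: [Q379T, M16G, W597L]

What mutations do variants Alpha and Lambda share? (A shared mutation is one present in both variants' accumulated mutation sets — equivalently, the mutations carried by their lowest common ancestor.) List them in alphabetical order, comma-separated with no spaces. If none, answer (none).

Answer: E535I,L690M,M24Y,S792T

Derivation:
Accumulating mutations along path to Alpha:
  At Gamma: gained [] -> total []
  At Eta: gained ['S792T', 'E535I', 'M24Y'] -> total ['E535I', 'M24Y', 'S792T']
  At Lambda: gained ['L690M'] -> total ['E535I', 'L690M', 'M24Y', 'S792T']
  At Epsilon: gained ['C351M'] -> total ['C351M', 'E535I', 'L690M', 'M24Y', 'S792T']
  At Alpha: gained ['C557S', 'S455R', 'K327F'] -> total ['C351M', 'C557S', 'E535I', 'K327F', 'L690M', 'M24Y', 'S455R', 'S792T']
Mutations(Alpha) = ['C351M', 'C557S', 'E535I', 'K327F', 'L690M', 'M24Y', 'S455R', 'S792T']
Accumulating mutations along path to Lambda:
  At Gamma: gained [] -> total []
  At Eta: gained ['S792T', 'E535I', 'M24Y'] -> total ['E535I', 'M24Y', 'S792T']
  At Lambda: gained ['L690M'] -> total ['E535I', 'L690M', 'M24Y', 'S792T']
Mutations(Lambda) = ['E535I', 'L690M', 'M24Y', 'S792T']
Intersection: ['C351M', 'C557S', 'E535I', 'K327F', 'L690M', 'M24Y', 'S455R', 'S792T'] ∩ ['E535I', 'L690M', 'M24Y', 'S792T'] = ['E535I', 'L690M', 'M24Y', 'S792T']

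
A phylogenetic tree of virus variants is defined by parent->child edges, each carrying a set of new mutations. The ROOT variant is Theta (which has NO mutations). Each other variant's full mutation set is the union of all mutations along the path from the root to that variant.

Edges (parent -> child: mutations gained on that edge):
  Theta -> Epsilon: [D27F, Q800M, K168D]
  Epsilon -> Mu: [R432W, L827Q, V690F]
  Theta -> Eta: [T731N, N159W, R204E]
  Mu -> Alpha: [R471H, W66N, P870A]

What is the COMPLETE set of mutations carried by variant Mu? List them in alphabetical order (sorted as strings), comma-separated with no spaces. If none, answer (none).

Answer: D27F,K168D,L827Q,Q800M,R432W,V690F

Derivation:
At Theta: gained [] -> total []
At Epsilon: gained ['D27F', 'Q800M', 'K168D'] -> total ['D27F', 'K168D', 'Q800M']
At Mu: gained ['R432W', 'L827Q', 'V690F'] -> total ['D27F', 'K168D', 'L827Q', 'Q800M', 'R432W', 'V690F']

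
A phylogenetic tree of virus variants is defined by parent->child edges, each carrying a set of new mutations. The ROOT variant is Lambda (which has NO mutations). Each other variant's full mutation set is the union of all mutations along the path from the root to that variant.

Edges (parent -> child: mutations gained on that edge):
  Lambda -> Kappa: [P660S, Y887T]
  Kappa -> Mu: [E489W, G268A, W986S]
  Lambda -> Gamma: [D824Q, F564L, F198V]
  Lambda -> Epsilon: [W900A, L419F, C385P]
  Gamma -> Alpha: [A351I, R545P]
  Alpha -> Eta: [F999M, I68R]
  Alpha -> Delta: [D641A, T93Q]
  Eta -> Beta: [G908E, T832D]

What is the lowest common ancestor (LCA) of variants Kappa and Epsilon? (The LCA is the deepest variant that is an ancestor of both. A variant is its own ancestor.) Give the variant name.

Answer: Lambda

Derivation:
Path from root to Kappa: Lambda -> Kappa
  ancestors of Kappa: {Lambda, Kappa}
Path from root to Epsilon: Lambda -> Epsilon
  ancestors of Epsilon: {Lambda, Epsilon}
Common ancestors: {Lambda}
Walk up from Epsilon: Epsilon (not in ancestors of Kappa), Lambda (in ancestors of Kappa)
Deepest common ancestor (LCA) = Lambda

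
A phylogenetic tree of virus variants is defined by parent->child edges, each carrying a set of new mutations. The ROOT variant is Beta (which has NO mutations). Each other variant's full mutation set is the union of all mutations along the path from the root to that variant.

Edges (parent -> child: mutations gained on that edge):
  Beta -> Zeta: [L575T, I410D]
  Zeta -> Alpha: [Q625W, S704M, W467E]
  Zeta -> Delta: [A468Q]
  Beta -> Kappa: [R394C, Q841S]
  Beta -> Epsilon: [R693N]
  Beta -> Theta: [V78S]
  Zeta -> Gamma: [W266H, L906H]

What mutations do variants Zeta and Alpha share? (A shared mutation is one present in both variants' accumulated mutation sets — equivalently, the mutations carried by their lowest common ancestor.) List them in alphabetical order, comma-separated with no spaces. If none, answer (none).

Accumulating mutations along path to Zeta:
  At Beta: gained [] -> total []
  At Zeta: gained ['L575T', 'I410D'] -> total ['I410D', 'L575T']
Mutations(Zeta) = ['I410D', 'L575T']
Accumulating mutations along path to Alpha:
  At Beta: gained [] -> total []
  At Zeta: gained ['L575T', 'I410D'] -> total ['I410D', 'L575T']
  At Alpha: gained ['Q625W', 'S704M', 'W467E'] -> total ['I410D', 'L575T', 'Q625W', 'S704M', 'W467E']
Mutations(Alpha) = ['I410D', 'L575T', 'Q625W', 'S704M', 'W467E']
Intersection: ['I410D', 'L575T'] ∩ ['I410D', 'L575T', 'Q625W', 'S704M', 'W467E'] = ['I410D', 'L575T']

Answer: I410D,L575T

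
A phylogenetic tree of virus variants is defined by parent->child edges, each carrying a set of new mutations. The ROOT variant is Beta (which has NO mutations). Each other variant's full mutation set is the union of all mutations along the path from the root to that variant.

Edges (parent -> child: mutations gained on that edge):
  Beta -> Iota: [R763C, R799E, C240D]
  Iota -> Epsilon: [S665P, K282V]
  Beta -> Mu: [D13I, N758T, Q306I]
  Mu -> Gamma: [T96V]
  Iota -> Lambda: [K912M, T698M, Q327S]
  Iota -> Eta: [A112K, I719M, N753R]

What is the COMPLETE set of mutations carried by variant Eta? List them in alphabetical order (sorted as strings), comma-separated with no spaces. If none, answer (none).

At Beta: gained [] -> total []
At Iota: gained ['R763C', 'R799E', 'C240D'] -> total ['C240D', 'R763C', 'R799E']
At Eta: gained ['A112K', 'I719M', 'N753R'] -> total ['A112K', 'C240D', 'I719M', 'N753R', 'R763C', 'R799E']

Answer: A112K,C240D,I719M,N753R,R763C,R799E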